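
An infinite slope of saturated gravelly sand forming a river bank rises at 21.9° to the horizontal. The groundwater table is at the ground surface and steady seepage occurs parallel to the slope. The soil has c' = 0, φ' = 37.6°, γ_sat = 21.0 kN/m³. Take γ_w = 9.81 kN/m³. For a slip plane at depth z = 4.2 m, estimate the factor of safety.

FS = 1.02

With seepage parallel to the slope and the water table at the surface, the effective normal stress on the slip plane uses the buoyant unit weight γ' = γ_sat − γ_w while the driving shear stress uses γ_sat:
FS = [c' + γ' z cos²β tanφ'] / [γ_sat z sinβ cosβ]
(For c' = 0 this reduces to FS = (γ'/γ_sat)·tanφ'/tanβ.)
γ' = 21.0 − 9.81 = 11.19 kN/m³
Numerator = 0.0 + 11.19·4.2·cos²21.9°·tan37.6° = 0.0 + 11.19·4.2·0.8609·0.7701 = 31.158 kPa
Denominator = 21.0·4.2·sin21.9°·cos21.9° = 21.0·4.2·0.3730·0.9278 = 30.524 kPa
FS = 31.158 / 30.524 = 1.021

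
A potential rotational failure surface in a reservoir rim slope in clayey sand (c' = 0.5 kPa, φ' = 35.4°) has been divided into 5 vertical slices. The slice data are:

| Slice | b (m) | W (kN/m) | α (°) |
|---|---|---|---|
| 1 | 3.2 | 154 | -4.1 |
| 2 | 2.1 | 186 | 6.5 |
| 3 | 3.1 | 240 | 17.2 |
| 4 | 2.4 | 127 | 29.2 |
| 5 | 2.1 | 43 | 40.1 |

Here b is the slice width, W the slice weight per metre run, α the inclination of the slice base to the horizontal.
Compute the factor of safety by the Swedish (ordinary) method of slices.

Ordinary method of slices: FS = Σ[c'·Δl_i + (W_i cosα_i)·tanφ'] / Σ W_i sinα_i, with Δl_i = b_i / cosα_i.
Slice 1: Δl = 3.2/cos(-4.1°) = 3.208 m; N'_1 = 154·cos(-4.1°) = 153.6; c'Δl = 1.60; W sinα = -11.0
Slice 2: Δl = 2.1/cos6.5° = 2.114 m; N'_2 = 186·cos6.5° = 184.8; c'Δl = 1.06; W sinα = 21.1
Slice 3: Δl = 3.1/cos17.2° = 3.245 m; N'_3 = 240·cos17.2° = 229.3; c'Δl = 1.62; W sinα = 71.0
Slice 4: Δl = 2.4/cos29.2° = 2.749 m; N'_4 = 127·cos29.2° = 110.9; c'Δl = 1.37; W sinα = 62.0
Slice 5: Δl = 2.1/cos40.1° = 2.745 m; N'_5 = 43·cos40.1° = 32.9; c'Δl = 1.37; W sinα = 27.7
Σc'Δl = 7.0 kN/m; ΣN' = 711.4 kN/m; ΣW sinα = 170.7 kN/m
Resisting = 7.0 + 711.4·tan35.4° = 7.0 + 505.6 = 512.6 kN/m
FS = 512.6 / 170.7 = 3.004

FS = 3.00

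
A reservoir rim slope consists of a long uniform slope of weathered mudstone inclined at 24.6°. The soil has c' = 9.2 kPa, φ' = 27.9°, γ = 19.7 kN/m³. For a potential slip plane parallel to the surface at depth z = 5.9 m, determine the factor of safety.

For an infinite slope with a slip plane parallel to the surface (no pore pressure): FS = [c' + γz cos²β tanφ'] / [γz sinβ cosβ].
γz = 19.7·5.9 = 116.23 kN/m²
Numerator = 9.2 + 116.23·cos²24.6°·tan27.9° = 9.2 + 116.23·0.8267·0.5295 = 60.076 kPa
Denominator = 116.23·sin24.6°·cos24.6° = 116.23·0.4163·0.9092 = 43.993 kPa
FS = 60.076 / 43.993 = 1.366

FS = 1.37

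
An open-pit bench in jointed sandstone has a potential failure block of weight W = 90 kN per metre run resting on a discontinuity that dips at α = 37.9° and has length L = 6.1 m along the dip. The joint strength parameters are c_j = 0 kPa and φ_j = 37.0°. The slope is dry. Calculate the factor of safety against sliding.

FS = 0.97

Resolving the block weight along and normal to the plane and applying the Mohr–Coulomb strength on the joint:
N' = W cosα = 90·cos37.9° = 71.0 kN/m
Driving force T = W sinα = 90·sin37.9° = 55.3 kN/m
Resisting force R = c_j·L + N'·tanφ_j = 0·6.1 + 71.0·tan37.0° = 0.0 + 53.5 = 53.5 kN/m
FS = R / T = 53.5 / 55.3 = 0.968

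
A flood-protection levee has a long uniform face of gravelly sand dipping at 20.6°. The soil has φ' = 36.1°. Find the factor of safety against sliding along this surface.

FS = 1.94

For a dry cohesionless infinite slope the factor of safety is FS = tanφ' / tanβ.
FS = tan36.1° / tan20.6° = 0.7292 / 0.3759 = 1.940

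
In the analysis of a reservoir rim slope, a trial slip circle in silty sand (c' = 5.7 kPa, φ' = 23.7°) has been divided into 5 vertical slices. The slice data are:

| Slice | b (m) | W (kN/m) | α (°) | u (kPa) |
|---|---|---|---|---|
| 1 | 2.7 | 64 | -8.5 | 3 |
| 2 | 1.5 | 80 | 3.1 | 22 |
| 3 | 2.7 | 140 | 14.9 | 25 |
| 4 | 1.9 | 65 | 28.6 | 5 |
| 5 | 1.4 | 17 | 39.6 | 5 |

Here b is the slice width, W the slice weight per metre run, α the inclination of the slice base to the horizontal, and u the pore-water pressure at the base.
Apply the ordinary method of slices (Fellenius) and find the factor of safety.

FS = 2.17

Ordinary method of slices: FS = Σ[c'·Δl_i + (W_i cosα_i − u_i·Δl_i)·tanφ'] / Σ W_i sinα_i, with Δl_i = b_i / cosα_i.
Slice 1: Δl = 2.7/cos(-8.5°) = 2.730 m; N'_1 = 64·cos(-8.5°) − 3·2.730 = 55.1; c'Δl = 15.56; W sinα = -9.5
Slice 2: Δl = 1.5/cos3.1° = 1.502 m; N'_2 = 80·cos3.1° − 22·1.502 = 46.8; c'Δl = 8.56; W sinα = 4.3
Slice 3: Δl = 2.7/cos14.9° = 2.794 m; N'_3 = 140·cos14.9° − 25·2.794 = 65.4; c'Δl = 15.93; W sinα = 36.0
Slice 4: Δl = 1.9/cos28.6° = 2.164 m; N'_4 = 65·cos28.6° − 5·2.164 = 46.2; c'Δl = 12.34; W sinα = 31.1
Slice 5: Δl = 1.4/cos39.6° = 1.817 m; N'_5 = 17·cos39.6° − 5·1.817 = 4.0; c'Δl = 10.36; W sinα = 10.8
Σc'Δl = 62.7 kN/m; ΣN' = 217.6 kN/m; ΣW sinα = 72.8 kN/m
Resisting = 62.7 + 217.6·tan23.7° = 62.7 + 95.5 = 158.3 kN/m
FS = 158.3 / 72.8 = 2.174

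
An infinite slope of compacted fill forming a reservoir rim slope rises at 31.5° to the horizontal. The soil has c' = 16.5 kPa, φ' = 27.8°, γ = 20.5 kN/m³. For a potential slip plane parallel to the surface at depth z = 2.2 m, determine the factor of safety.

For an infinite slope with a slip plane parallel to the surface (no pore pressure): FS = [c' + γz cos²β tanφ'] / [γz sinβ cosβ].
γz = 20.5·2.2 = 45.10 kN/m²
Numerator = 16.5 + 45.10·cos²31.5°·tan27.8° = 16.5 + 45.10·0.7270·0.5272 = 33.787 kPa
Denominator = 45.10·sin31.5°·cos31.5° = 45.10·0.5225·0.8526 = 20.092 kPa
FS = 33.787 / 20.092 = 1.682

FS = 1.68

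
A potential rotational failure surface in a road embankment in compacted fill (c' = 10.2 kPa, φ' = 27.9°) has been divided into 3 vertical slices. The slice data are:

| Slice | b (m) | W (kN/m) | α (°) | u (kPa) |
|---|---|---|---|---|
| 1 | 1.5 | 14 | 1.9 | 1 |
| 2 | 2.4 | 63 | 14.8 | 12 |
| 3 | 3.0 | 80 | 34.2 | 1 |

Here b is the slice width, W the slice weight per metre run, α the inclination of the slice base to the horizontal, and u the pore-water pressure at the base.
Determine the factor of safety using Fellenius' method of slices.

Ordinary method of slices: FS = Σ[c'·Δl_i + (W_i cosα_i − u_i·Δl_i)·tanφ'] / Σ W_i sinα_i, with Δl_i = b_i / cosα_i.
Slice 1: Δl = 1.5/cos1.9° = 1.501 m; N'_1 = 14·cos1.9° − 1·1.501 = 12.5; c'Δl = 15.31; W sinα = 0.5
Slice 2: Δl = 2.4/cos14.8° = 2.482 m; N'_2 = 63·cos14.8° − 12·2.482 = 31.1; c'Δl = 25.32; W sinα = 16.1
Slice 3: Δl = 3.0/cos34.2° = 3.627 m; N'_3 = 80·cos34.2° − 1·3.627 = 62.5; c'Δl = 37.00; W sinα = 45.0
Σc'Δl = 77.6 kN/m; ΣN' = 106.2 kN/m; ΣW sinα = 61.5 kN/m
Resisting = 77.6 + 106.2·tan27.9° = 77.6 + 56.2 = 133.8 kN/m
FS = 133.8 / 61.5 = 2.175

FS = 2.18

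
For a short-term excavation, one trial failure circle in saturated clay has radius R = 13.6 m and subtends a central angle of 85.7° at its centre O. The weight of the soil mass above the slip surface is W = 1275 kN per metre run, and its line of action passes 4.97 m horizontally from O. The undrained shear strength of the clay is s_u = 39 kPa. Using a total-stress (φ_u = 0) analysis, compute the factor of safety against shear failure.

Taking moments about the centre O, the resisting moment is provided by the undrained shear strength acting along the arc:
Arc length L_a = R·θ = 13.6·(85.7°·π/180) = 13.6·1.4957 = 20.34 m
M_R = s_u·L_a·R = 39·20.34·13.6 = 10789.5 kN·m/m
M_D = W·d = 1275·4.97 = 6336.8 kN·m/m
FS = M_R / M_D = 10789.5 / 6336.8 = 1.703

FS = 1.70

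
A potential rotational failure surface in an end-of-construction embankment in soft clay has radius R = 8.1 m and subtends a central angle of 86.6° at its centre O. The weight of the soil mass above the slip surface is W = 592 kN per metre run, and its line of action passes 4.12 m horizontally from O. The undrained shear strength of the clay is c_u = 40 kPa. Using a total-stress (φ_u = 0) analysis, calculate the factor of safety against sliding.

Taking moments about the centre O, the resisting moment is provided by the undrained shear strength acting along the arc:
Arc length L_a = R·θ = 8.1·(86.6°·π/180) = 8.1·1.5115 = 12.24 m
M_R = c_u·L_a·R = 40·12.24·8.1 = 3966.7 kN·m/m
M_D = W·d = 592·4.12 = 2439.0 kN·m/m
FS = M_R / M_D = 3966.7 / 2439.0 = 1.626

FS = 1.63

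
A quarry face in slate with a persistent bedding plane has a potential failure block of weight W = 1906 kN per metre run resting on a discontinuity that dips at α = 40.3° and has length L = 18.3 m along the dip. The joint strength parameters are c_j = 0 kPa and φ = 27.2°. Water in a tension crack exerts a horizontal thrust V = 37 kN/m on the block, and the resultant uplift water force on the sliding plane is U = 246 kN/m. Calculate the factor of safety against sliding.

FS = 0.48

Resolving the block weight along and normal to the plane and applying the Mohr–Coulomb strength on the joint:
N' = W cosα − U − V sinα = 1906·cos40.3° − 246 − 37·sin40.3° = 1183.7 kN/m
Driving force T = W sinα + V cosα = 1906·sin40.3° + 37·cos40.3° = 1261.0 kN/m
Resisting force R = c_j·L + N'·tanφ = 0·18.3 + 1183.7·tan27.2° = 0.0 + 608.3 = 608.3 kN/m
FS = R / T = 608.3 / 1261.0 = 0.482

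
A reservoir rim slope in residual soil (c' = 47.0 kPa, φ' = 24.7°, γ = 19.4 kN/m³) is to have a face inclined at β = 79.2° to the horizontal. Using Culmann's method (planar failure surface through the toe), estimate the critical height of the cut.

Culmann's analysis gives the critical failure plane at α_cr = (β + φ')/2 = (79.2 + 24.7)/2 = 52.0°, and the critical height
H_c = (4c'/γ) · sinβ cosφ' / [1 − cos(β − φ')]
    = (4·47.0/19.4) · sin79.2°·cos24.7° / [1 − cos(54.5°)]
    = 9.691 · 0.9823·0.9085 / [1 − 0.5807]
    = 9.691 · 0.8924 / 0.4193
    = 20.63 m

H_c = 20.63 m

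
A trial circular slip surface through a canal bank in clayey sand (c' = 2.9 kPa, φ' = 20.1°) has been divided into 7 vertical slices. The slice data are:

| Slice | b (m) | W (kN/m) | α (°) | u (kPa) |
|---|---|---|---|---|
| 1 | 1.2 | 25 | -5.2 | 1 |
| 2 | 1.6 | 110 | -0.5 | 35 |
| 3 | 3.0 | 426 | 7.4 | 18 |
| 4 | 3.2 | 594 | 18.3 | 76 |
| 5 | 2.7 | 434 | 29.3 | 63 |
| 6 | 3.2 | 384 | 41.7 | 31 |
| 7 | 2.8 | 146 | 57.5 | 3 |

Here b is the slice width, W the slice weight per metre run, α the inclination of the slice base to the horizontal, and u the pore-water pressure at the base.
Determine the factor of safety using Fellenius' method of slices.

Ordinary method of slices: FS = Σ[c'·Δl_i + (W_i cosα_i − u_i·Δl_i)·tanφ'] / Σ W_i sinα_i, with Δl_i = b_i / cosα_i.
Slice 1: Δl = 1.2/cos(-5.2°) = 1.205 m; N'_1 = 25·cos(-5.2°) − 1·1.205 = 23.7; c'Δl = 3.49; W sinα = -2.3
Slice 2: Δl = 1.6/cos(-0.5°) = 1.600 m; N'_2 = 110·cos(-0.5°) − 35·1.600 = 54.0; c'Δl = 4.64; W sinα = -1.0
Slice 3: Δl = 3.0/cos7.4° = 3.025 m; N'_3 = 426·cos7.4° − 18·3.025 = 368.0; c'Δl = 8.77; W sinα = 54.9
Slice 4: Δl = 3.2/cos18.3° = 3.370 m; N'_4 = 594·cos18.3° − 76·3.370 = 307.8; c'Δl = 9.77; W sinα = 186.5
Slice 5: Δl = 2.7/cos29.3° = 3.096 m; N'_5 = 434·cos29.3° − 63·3.096 = 183.4; c'Δl = 8.98; W sinα = 212.4
Slice 6: Δl = 3.2/cos41.7° = 4.286 m; N'_6 = 384·cos41.7° − 31·4.286 = 153.8; c'Δl = 12.43; W sinα = 255.4
Slice 7: Δl = 2.8/cos57.5° = 5.211 m; N'_7 = 146·cos57.5° − 3·5.211 = 62.8; c'Δl = 15.11; W sinα = 123.1
Σc'Δl = 63.2 kN/m; ΣN' = 1153.6 kN/m; ΣW sinα = 829.1 kN/m
Resisting = 63.2 + 1153.6·tan20.1° = 63.2 + 422.1 = 485.3 kN/m
FS = 485.3 / 829.1 = 0.585

FS = 0.59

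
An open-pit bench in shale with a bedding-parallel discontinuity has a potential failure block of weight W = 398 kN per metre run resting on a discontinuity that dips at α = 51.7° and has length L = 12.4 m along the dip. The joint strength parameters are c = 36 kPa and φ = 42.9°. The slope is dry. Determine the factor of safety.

Resolving the block weight along and normal to the plane and applying the Mohr–Coulomb strength on the joint:
N' = W cosα = 398·cos51.7° = 246.7 kN/m
Driving force T = W sinα = 398·sin51.7° = 312.3 kN/m
Resisting force R = c·L + N'·tanφ = 36·12.4 + 246.7·tan42.9° = 446.4 + 229.2 = 675.6 kN/m
FS = R / T = 675.6 / 312.3 = 2.163

FS = 2.16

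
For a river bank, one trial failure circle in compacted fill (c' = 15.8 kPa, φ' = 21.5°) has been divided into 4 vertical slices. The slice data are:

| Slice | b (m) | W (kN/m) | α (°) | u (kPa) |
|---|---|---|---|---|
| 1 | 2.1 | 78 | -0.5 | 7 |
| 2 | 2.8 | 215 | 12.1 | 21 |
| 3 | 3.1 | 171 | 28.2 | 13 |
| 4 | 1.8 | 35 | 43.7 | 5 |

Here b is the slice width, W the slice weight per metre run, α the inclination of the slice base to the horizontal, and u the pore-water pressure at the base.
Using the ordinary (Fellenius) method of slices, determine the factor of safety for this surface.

Ordinary method of slices: FS = Σ[c'·Δl_i + (W_i cosα_i − u_i·Δl_i)·tanφ'] / Σ W_i sinα_i, with Δl_i = b_i / cosα_i.
Slice 1: Δl = 2.1/cos(-0.5°) = 2.100 m; N'_1 = 78·cos(-0.5°) − 7·2.100 = 63.3; c'Δl = 33.18; W sinα = -0.7
Slice 2: Δl = 2.8/cos12.1° = 2.864 m; N'_2 = 215·cos12.1° − 21·2.864 = 150.1; c'Δl = 45.25; W sinα = 45.1
Slice 3: Δl = 3.1/cos28.2° = 3.518 m; N'_3 = 171·cos28.2° − 13·3.518 = 105.0; c'Δl = 55.58; W sinα = 80.8
Slice 4: Δl = 1.8/cos43.7° = 2.490 m; N'_4 = 35·cos43.7° − 5·2.490 = 12.9; c'Δl = 39.34; W sinα = 24.2
Σc'Δl = 173.3 kN/m; ΣN' = 331.2 kN/m; ΣW sinα = 149.4 kN/m
Resisting = 173.3 + 331.2·tan21.5° = 173.3 + 130.5 = 303.8 kN/m
FS = 303.8 / 149.4 = 2.034

FS = 2.03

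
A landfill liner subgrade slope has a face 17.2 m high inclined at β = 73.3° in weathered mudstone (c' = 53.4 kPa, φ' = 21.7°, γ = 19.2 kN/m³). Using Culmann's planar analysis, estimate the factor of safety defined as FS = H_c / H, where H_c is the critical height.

H_c = (4c'/γ) · sinβ cosφ' / [1 − cos(β − φ')]
    = (4·53.4/19.2) · sin73.3°·cos21.7° / [1 − cos51.6°]
    = 11.125 · 0.8899 / 0.3789 = 26.13 m
FS = H_c / H = 26.13 / 17.2 = 1.519

FS = 1.52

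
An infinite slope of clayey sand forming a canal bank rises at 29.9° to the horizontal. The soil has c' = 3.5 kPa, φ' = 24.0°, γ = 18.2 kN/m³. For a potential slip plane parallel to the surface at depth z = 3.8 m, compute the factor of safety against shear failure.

For an infinite slope with a slip plane parallel to the surface (no pore pressure): FS = [c' + γz cos²β tanφ'] / [γz sinβ cosβ].
γz = 18.2·3.8 = 69.16 kN/m²
Numerator = 3.5 + 69.16·cos²29.9°·tan24.0° = 3.5 + 69.16·0.7515·0.4452 = 26.641 kPa
Denominator = 69.16·sin29.9°·cos29.9° = 69.16·0.4985·0.8669 = 29.887 kPa
FS = 26.641 / 29.887 = 0.891

FS = 0.89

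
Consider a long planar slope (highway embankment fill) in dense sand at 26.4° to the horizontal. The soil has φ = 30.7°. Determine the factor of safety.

FS = 1.20

For a dry cohesionless infinite slope the factor of safety is FS = tanφ / tanβ.
FS = tan30.7° / tan26.4° = 0.5938 / 0.4964 = 1.196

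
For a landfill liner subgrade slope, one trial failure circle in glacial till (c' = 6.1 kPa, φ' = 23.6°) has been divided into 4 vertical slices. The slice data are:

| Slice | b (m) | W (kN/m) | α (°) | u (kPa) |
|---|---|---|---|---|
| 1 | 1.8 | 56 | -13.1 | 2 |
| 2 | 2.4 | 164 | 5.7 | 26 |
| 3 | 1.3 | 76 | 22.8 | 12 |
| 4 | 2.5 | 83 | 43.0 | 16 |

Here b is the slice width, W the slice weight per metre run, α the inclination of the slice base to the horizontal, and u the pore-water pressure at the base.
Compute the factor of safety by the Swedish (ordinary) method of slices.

Ordinary method of slices: FS = Σ[c'·Δl_i + (W_i cosα_i − u_i·Δl_i)·tanφ'] / Σ W_i sinα_i, with Δl_i = b_i / cosα_i.
Slice 1: Δl = 1.8/cos(-13.1°) = 1.848 m; N'_1 = 56·cos(-13.1°) − 2·1.848 = 50.8; c'Δl = 11.27; W sinα = -12.7
Slice 2: Δl = 2.4/cos5.7° = 2.412 m; N'_2 = 164·cos5.7° − 26·2.412 = 100.5; c'Δl = 14.71; W sinα = 16.3
Slice 3: Δl = 1.3/cos22.8° = 1.410 m; N'_3 = 76·cos22.8° − 12·1.410 = 53.1; c'Δl = 8.60; W sinα = 29.5
Slice 4: Δl = 2.5/cos43.0° = 3.418 m; N'_4 = 83·cos43.0° − 16·3.418 = 6.0; c'Δl = 20.85; W sinα = 56.6
Σc'Δl = 55.4 kN/m; ΣN' = 210.5 kN/m; ΣW sinα = 89.7 kN/m
Resisting = 55.4 + 210.5·tan23.6° = 55.4 + 92.0 = 147.4 kN/m
FS = 147.4 / 89.7 = 1.644

FS = 1.64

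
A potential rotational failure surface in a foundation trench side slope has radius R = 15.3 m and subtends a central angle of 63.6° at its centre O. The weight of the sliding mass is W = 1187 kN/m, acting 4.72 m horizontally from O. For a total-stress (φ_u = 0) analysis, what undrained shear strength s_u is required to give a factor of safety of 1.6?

s_u = 34.5 kPa

FS = s_u·L_a·R / (W·d), so s_u = FS·W·d / (L_a·R).
Arc length L_a = R·θ = 15.3·(63.6°·π/180) = 15.3·1.1100 = 16.98 m
s_u = 1.6·1187·4.72 / (16.98·15.3) = 8964.2 / 259.85 = 34.50 kPa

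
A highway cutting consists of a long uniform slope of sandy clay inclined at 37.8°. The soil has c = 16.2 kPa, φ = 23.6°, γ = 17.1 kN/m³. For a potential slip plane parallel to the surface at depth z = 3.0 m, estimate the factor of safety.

For an infinite slope with a slip plane parallel to the surface (no pore pressure): FS = [c + γz cos²β tanφ] / [γz sinβ cosβ].
γz = 17.1·3.0 = 51.30 kN/m²
Numerator = 16.2 + 51.30·cos²37.8°·tan23.6° = 16.2 + 51.30·0.6243·0.4369 = 30.193 kPa
Denominator = 51.30·sin37.8°·cos37.8° = 51.30·0.6129·0.7902 = 24.844 kPa
FS = 30.193 / 24.844 = 1.215

FS = 1.22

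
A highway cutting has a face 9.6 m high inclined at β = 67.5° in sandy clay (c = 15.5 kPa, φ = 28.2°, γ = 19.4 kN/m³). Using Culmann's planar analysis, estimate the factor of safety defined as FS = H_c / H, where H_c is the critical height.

H_c = (4c/γ) · sinβ cosφ / [1 − cos(β − φ)]
    = (4·15.5/19.4) · sin67.5°·cos28.2° / [1 − cos39.3°]
    = 3.196 · 0.8142 / 0.2262 = 11.51 m
FS = H_c / H = 11.51 / 9.6 = 1.199

FS = 1.20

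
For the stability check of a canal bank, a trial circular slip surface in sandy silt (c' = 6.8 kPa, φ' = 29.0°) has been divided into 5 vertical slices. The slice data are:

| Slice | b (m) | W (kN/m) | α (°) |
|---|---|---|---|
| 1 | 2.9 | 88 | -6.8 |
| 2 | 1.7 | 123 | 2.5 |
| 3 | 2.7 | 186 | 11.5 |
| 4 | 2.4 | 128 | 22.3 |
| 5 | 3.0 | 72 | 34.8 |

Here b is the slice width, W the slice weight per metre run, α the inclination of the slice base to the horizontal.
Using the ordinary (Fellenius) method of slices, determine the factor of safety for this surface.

FS = 3.36

Ordinary method of slices: FS = Σ[c'·Δl_i + (W_i cosα_i)·tanφ'] / Σ W_i sinα_i, with Δl_i = b_i / cosα_i.
Slice 1: Δl = 2.9/cos(-6.8°) = 2.921 m; N'_1 = 88·cos(-6.8°) = 87.4; c'Δl = 19.86; W sinα = -10.4
Slice 2: Δl = 1.7/cos2.5° = 1.702 m; N'_2 = 123·cos2.5° = 122.9; c'Δl = 11.57; W sinα = 5.4
Slice 3: Δl = 2.7/cos11.5° = 2.755 m; N'_3 = 186·cos11.5° = 182.3; c'Δl = 18.74; W sinα = 37.1
Slice 4: Δl = 2.4/cos22.3° = 2.594 m; N'_4 = 128·cos22.3° = 118.4; c'Δl = 17.64; W sinα = 48.6
Slice 5: Δl = 3.0/cos34.8° = 3.653 m; N'_5 = 72·cos34.8° = 59.1; c'Δl = 24.84; W sinα = 41.1
Σc'Δl = 92.6 kN/m; ΣN' = 570.1 kN/m; ΣW sinα = 121.7 kN/m
Resisting = 92.6 + 570.1·tan29.0° = 92.6 + 316.0 = 408.6 kN/m
FS = 408.6 / 121.7 = 3.358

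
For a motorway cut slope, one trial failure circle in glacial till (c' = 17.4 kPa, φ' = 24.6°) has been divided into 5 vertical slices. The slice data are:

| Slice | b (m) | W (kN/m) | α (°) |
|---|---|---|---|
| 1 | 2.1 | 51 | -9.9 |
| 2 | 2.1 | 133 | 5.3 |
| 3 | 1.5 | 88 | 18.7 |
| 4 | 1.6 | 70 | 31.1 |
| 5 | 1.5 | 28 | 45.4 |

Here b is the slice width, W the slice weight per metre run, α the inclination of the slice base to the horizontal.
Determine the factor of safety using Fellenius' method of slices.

Ordinary method of slices: FS = Σ[c'·Δl_i + (W_i cosα_i)·tanφ'] / Σ W_i sinα_i, with Δl_i = b_i / cosα_i.
Slice 1: Δl = 2.1/cos(-9.9°) = 2.132 m; N'_1 = 51·cos(-9.9°) = 50.2; c'Δl = 37.09; W sinα = -8.8
Slice 2: Δl = 2.1/cos5.3° = 2.109 m; N'_2 = 133·cos5.3° = 132.4; c'Δl = 36.70; W sinα = 12.3
Slice 3: Δl = 1.5/cos18.7° = 1.584 m; N'_3 = 88·cos18.7° = 83.4; c'Δl = 27.55; W sinα = 28.2
Slice 4: Δl = 1.6/cos31.1° = 1.869 m; N'_4 = 70·cos31.1° = 59.9; c'Δl = 32.51; W sinα = 36.2
Slice 5: Δl = 1.5/cos45.4° = 2.136 m; N'_5 = 28·cos45.4° = 19.7; c'Δl = 37.17; W sinα = 19.9
Σc'Δl = 171.0 kN/m; ΣN' = 345.6 kN/m; ΣW sinα = 87.8 kN/m
Resisting = 171.0 + 345.6·tan24.6° = 171.0 + 158.2 = 329.3 kN/m
FS = 329.3 / 87.8 = 3.749

FS = 3.75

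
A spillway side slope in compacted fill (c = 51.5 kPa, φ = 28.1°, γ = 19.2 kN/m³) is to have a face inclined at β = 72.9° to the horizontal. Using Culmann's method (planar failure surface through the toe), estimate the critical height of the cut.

Culmann's analysis gives the critical failure plane at α_cr = (β + φ)/2 = (72.9 + 28.1)/2 = 50.5°, and the critical height
H_c = (4c/γ) · sinβ cosφ / [1 − cos(β − φ)]
    = (4·51.5/19.2) · sin72.9°·cos28.1° / [1 − cos(44.8°)]
    = 10.729 · 0.9558·0.8821 / [1 − 0.7096]
    = 10.729 · 0.8431 / 0.2904
    = 31.15 m

H_c = 31.15 m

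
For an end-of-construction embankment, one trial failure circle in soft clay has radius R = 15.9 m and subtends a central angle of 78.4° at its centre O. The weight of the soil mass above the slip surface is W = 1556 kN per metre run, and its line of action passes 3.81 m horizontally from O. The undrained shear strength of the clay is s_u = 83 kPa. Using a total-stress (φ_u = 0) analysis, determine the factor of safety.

FS = 4.84

Taking moments about the centre O, the resisting moment is provided by the undrained shear strength acting along the arc:
Arc length L_a = R·θ = 15.9·(78.4°·π/180) = 15.9·1.3683 = 21.76 m
M_R = s_u·L_a·R = 83·21.76·15.9 = 28712.2 kN·m/m
M_D = W·d = 1556·3.81 = 5928.4 kN·m/m
FS = M_R / M_D = 28712.2 / 5928.4 = 4.843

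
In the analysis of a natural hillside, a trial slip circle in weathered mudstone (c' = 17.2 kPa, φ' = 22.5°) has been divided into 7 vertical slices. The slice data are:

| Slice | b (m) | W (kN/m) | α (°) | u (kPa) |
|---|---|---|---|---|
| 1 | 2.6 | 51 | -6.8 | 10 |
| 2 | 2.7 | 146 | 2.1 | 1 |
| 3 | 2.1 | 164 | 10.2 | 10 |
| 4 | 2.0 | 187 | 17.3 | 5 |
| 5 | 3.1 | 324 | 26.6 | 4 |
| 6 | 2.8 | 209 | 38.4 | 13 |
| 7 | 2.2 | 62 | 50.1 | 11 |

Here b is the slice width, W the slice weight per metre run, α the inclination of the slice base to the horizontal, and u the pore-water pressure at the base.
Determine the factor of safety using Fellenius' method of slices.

Ordinary method of slices: FS = Σ[c'·Δl_i + (W_i cosα_i − u_i·Δl_i)·tanφ'] / Σ W_i sinα_i, with Δl_i = b_i / cosα_i.
Slice 1: Δl = 2.6/cos(-6.8°) = 2.618 m; N'_1 = 51·cos(-6.8°) − 10·2.618 = 24.5; c'Δl = 45.04; W sinα = -6.0
Slice 2: Δl = 2.7/cos2.1° = 2.702 m; N'_2 = 146·cos2.1° − 1·2.702 = 143.2; c'Δl = 46.47; W sinα = 5.3
Slice 3: Δl = 2.1/cos10.2° = 2.134 m; N'_3 = 164·cos10.2° − 10·2.134 = 140.1; c'Δl = 36.70; W sinα = 29.0
Slice 4: Δl = 2.0/cos17.3° = 2.095 m; N'_4 = 187·cos17.3° − 5·2.095 = 168.1; c'Δl = 36.03; W sinα = 55.6
Slice 5: Δl = 3.1/cos26.6° = 3.467 m; N'_5 = 324·cos26.6° − 4·3.467 = 275.8; c'Δl = 59.63; W sinα = 145.1
Slice 6: Δl = 2.8/cos38.4° = 3.573 m; N'_6 = 209·cos38.4° − 13·3.573 = 117.3; c'Δl = 61.45; W sinα = 129.8
Slice 7: Δl = 2.2/cos50.1° = 3.430 m; N'_7 = 62·cos50.1° − 11·3.430 = 2.0; c'Δl = 58.99; W sinα = 47.6
Σc'Δl = 344.3 kN/m; ΣN' = 871.0 kN/m; ΣW sinα = 406.4 kN/m
Resisting = 344.3 + 871.0·tan22.5° = 344.3 + 360.8 = 705.1 kN/m
FS = 705.1 / 406.4 = 1.735

FS = 1.73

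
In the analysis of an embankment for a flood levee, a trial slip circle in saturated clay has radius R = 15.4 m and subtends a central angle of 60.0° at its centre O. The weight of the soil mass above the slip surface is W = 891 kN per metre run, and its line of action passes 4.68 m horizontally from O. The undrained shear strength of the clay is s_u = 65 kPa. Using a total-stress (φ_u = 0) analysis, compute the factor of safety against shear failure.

Taking moments about the centre O, the resisting moment is provided by the undrained shear strength acting along the arc:
Arc length L_a = R·θ = 15.4·(60.0°·π/180) = 15.4·1.0472 = 16.13 m
M_R = s_u·L_a·R = 65·16.13·15.4 = 16143.0 kN·m/m
M_D = W·d = 891·4.68 = 4169.9 kN·m/m
FS = M_R / M_D = 16143.0 / 4169.9 = 3.871

FS = 3.87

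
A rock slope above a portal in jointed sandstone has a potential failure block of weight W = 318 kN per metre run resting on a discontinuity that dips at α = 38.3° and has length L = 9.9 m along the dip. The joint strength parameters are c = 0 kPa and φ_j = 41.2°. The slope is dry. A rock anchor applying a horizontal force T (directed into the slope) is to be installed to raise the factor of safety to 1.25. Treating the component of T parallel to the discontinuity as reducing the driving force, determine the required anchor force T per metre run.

Resolving forces along and normal to the sliding plane, with the horizontal anchor force T adding T·sinα to the effective normal force and T·cosα acting up the plane against the driving force:
FS = [cL + (W cosα + T sinα) tanφ_j] / [W sinα − T cosα]
Without the anchor: N' = 249.6 kN/m, driving T_d = 197.1 kN/m, resisting R = 0·9.9 + 249.6·tan41.2° = 218.5 kN/m, FS = 1.11.
Setting FS = 1.25 and solving for T:
1.25·(197.1 − T cos38.3°) = 218.5 + T sin38.3°·tan41.2°
T·(sin38.3°·tan41.2° + 1.25·cos38.3°) = 1.25·197.1 − 218.5
T·(0.6198·0.8754 + 1.25·0.7848) = 246.4 − 218.5 = 27.9
T·1.5235 = 27.9
T = 18.3 kN/m

T = 18 kN/m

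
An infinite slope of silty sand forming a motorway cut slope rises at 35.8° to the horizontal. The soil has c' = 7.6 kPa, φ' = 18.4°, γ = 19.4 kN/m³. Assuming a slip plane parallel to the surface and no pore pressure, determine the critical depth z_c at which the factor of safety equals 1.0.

Setting FS = 1.00 in FS = [c' + γz cos²β tanφ'] / [γz sinβ cosβ] and solving for z:
z = c' / [γ cosβ (FS·sinβ − cosβ·tanφ')]
  = 7.6 / [19.4·cos35.8°·(1.00·sin35.8° − cos35.8°·tan18.4°)]
  = 7.6 / [19.4·0.8111·(1.00·0.5850 − 0.8111·0.3327)]
  = 7.6 / 4.9588 = 1.533 m

z_c = 1.53 m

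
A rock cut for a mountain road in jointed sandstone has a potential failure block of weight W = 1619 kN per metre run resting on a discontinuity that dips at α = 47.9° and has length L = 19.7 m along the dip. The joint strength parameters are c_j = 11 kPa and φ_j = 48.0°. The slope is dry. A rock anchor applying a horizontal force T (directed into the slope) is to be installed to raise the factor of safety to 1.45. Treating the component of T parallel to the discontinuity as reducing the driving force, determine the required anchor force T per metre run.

T = 178 kN/m

Resolving forces along and normal to the sliding plane, with the horizontal anchor force T adding T·sinα to the effective normal force and T·cosα acting up the plane against the driving force:
FS = [c_jL + (W cosα + T sinα) tanφ_j] / [W sinα − T cosα]
Without the anchor: N' = 1085.4 kN/m, driving T_d = 1201.3 kN/m, resisting R = 11·19.7 + 1085.4·tan48.0° = 1422.2 kN/m, FS = 1.18.
Setting FS = 1.45 and solving for T:
1.45·(1201.3 − T cos47.9°) = 1422.2 + T sin47.9°·tan48.0°
T·(sin47.9°·tan48.0° + 1.45·cos47.9°) = 1.45·1201.3 − 1422.2
T·(0.7420·1.1106 + 1.45·0.6704) = 1741.8 − 1422.2 = 319.6
T·1.7962 = 319.6
T = 178.0 kN/m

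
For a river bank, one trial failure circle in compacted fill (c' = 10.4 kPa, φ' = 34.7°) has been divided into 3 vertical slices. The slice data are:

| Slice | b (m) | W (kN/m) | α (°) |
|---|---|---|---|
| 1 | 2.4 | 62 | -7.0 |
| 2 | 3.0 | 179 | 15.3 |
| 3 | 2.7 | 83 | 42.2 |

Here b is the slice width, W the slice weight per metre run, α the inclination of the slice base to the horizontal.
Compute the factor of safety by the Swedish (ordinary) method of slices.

Ordinary method of slices: FS = Σ[c'·Δl_i + (W_i cosα_i)·tanφ'] / Σ W_i sinα_i, with Δl_i = b_i / cosα_i.
Slice 1: Δl = 2.4/cos(-7.0°) = 2.418 m; N'_1 = 62·cos(-7.0°) = 61.5; c'Δl = 25.15; W sinα = -7.6
Slice 2: Δl = 3.0/cos15.3° = 3.110 m; N'_2 = 179·cos15.3° = 172.7; c'Δl = 32.35; W sinα = 47.2
Slice 3: Δl = 2.7/cos42.2° = 3.645 m; N'_3 = 83·cos42.2° = 61.5; c'Δl = 37.90; W sinα = 55.8
Σc'Δl = 95.4 kN/m; ΣN' = 295.7 kN/m; ΣW sinα = 95.4 kN/m
Resisting = 95.4 + 295.7·tan34.7° = 95.4 + 204.7 = 300.1 kN/m
FS = 300.1 / 95.4 = 3.145

FS = 3.15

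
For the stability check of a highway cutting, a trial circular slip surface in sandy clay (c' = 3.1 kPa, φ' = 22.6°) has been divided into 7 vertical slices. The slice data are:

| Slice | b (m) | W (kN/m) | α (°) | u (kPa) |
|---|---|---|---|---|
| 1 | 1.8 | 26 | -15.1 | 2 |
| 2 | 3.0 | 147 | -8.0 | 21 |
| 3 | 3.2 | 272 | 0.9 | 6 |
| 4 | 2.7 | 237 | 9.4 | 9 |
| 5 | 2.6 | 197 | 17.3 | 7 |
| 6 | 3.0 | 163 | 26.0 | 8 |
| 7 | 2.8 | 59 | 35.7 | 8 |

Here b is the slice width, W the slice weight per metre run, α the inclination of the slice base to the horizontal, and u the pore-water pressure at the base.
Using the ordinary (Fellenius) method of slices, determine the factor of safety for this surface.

FS = 2.37

Ordinary method of slices: FS = Σ[c'·Δl_i + (W_i cosα_i − u_i·Δl_i)·tanφ'] / Σ W_i sinα_i, with Δl_i = b_i / cosα_i.
Slice 1: Δl = 1.8/cos(-15.1°) = 1.864 m; N'_1 = 26·cos(-15.1°) − 2·1.864 = 21.4; c'Δl = 5.78; W sinα = -6.8
Slice 2: Δl = 3.0/cos(-8.0°) = 3.029 m; N'_2 = 147·cos(-8.0°) − 21·3.029 = 82.0; c'Δl = 9.39; W sinα = -20.5
Slice 3: Δl = 3.2/cos0.9° = 3.200 m; N'_3 = 272·cos0.9° − 6·3.200 = 252.8; c'Δl = 9.92; W sinα = 4.3
Slice 4: Δl = 2.7/cos9.4° = 2.737 m; N'_4 = 237·cos9.4° − 9·2.737 = 209.2; c'Δl = 8.48; W sinα = 38.7
Slice 5: Δl = 2.6/cos17.3° = 2.723 m; N'_5 = 197·cos17.3° − 7·2.723 = 169.0; c'Δl = 8.44; W sinα = 58.6
Slice 6: Δl = 3.0/cos26.0° = 3.338 m; N'_6 = 163·cos26.0° − 8·3.338 = 119.8; c'Δl = 10.35; W sinα = 71.5
Slice 7: Δl = 2.8/cos35.7° = 3.448 m; N'_7 = 59·cos35.7° − 8·3.448 = 20.3; c'Δl = 10.69; W sinα = 34.4
Σc'Δl = 63.1 kN/m; ΣN' = 874.4 kN/m; ΣW sinα = 180.2 kN/m
Resisting = 63.1 + 874.4·tan22.6° = 63.1 + 364.0 = 427.0 kN/m
FS = 427.0 / 180.2 = 2.370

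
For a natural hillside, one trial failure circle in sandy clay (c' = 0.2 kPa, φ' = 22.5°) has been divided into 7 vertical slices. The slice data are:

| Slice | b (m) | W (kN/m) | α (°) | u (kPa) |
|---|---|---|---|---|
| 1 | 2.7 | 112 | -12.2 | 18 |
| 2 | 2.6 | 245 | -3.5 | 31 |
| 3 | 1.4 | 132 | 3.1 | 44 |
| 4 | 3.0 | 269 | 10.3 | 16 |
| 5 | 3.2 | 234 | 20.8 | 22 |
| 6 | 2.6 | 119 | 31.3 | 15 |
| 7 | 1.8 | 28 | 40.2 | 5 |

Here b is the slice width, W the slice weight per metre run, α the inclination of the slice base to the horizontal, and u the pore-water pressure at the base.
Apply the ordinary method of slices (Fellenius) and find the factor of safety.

FS = 1.68

Ordinary method of slices: FS = Σ[c'·Δl_i + (W_i cosα_i − u_i·Δl_i)·tanφ'] / Σ W_i sinα_i, with Δl_i = b_i / cosα_i.
Slice 1: Δl = 2.7/cos(-12.2°) = 2.762 m; N'_1 = 112·cos(-12.2°) − 18·2.762 = 59.7; c'Δl = 0.55; W sinα = -23.7
Slice 2: Δl = 2.6/cos(-3.5°) = 2.605 m; N'_2 = 245·cos(-3.5°) − 31·2.605 = 163.8; c'Δl = 0.52; W sinα = -15.0
Slice 3: Δl = 1.4/cos3.1° = 1.402 m; N'_3 = 132·cos3.1° − 44·1.402 = 70.1; c'Δl = 0.28; W sinα = 7.1
Slice 4: Δl = 3.0/cos10.3° = 3.049 m; N'_4 = 269·cos10.3° − 16·3.049 = 215.9; c'Δl = 0.61; W sinα = 48.1
Slice 5: Δl = 3.2/cos20.8° = 3.423 m; N'_5 = 234·cos20.8° − 22·3.423 = 143.4; c'Δl = 0.68; W sinα = 83.1
Slice 6: Δl = 2.6/cos31.3° = 3.043 m; N'_6 = 119·cos31.3° − 15·3.043 = 56.0; c'Δl = 0.61; W sinα = 61.8
Slice 7: Δl = 1.8/cos40.2° = 2.357 m; N'_7 = 28·cos40.2° − 5·2.357 = 9.6; c'Δl = 0.47; W sinα = 18.1
Σc'Δl = 3.7 kN/m; ΣN' = 718.6 kN/m; ΣW sinα = 179.6 kN/m
Resisting = 3.7 + 718.6·tan22.5° = 3.7 + 297.7 = 301.4 kN/m
FS = 301.4 / 179.6 = 1.678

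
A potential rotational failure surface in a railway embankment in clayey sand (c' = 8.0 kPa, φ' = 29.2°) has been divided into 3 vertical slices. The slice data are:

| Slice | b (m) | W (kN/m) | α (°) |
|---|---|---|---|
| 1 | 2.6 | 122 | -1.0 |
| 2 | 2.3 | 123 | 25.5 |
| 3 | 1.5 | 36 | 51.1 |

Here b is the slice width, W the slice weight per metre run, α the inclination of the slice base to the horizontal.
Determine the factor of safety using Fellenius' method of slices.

Ordinary method of slices: FS = Σ[c'·Δl_i + (W_i cosα_i)·tanφ'] / Σ W_i sinα_i, with Δl_i = b_i / cosα_i.
Slice 1: Δl = 2.6/cos(-1.0°) = 2.600 m; N'_1 = 122·cos(-1.0°) = 122.0; c'Δl = 20.80; W sinα = -2.1
Slice 2: Δl = 2.3/cos25.5° = 2.548 m; N'_2 = 123·cos25.5° = 111.0; c'Δl = 20.39; W sinα = 53.0
Slice 3: Δl = 1.5/cos51.1° = 2.389 m; N'_3 = 36·cos51.1° = 22.6; c'Δl = 19.11; W sinα = 28.0
Σc'Δl = 60.3 kN/m; ΣN' = 255.6 kN/m; ΣW sinα = 78.8 kN/m
Resisting = 60.3 + 255.6·tan29.2° = 60.3 + 142.9 = 203.2 kN/m
FS = 203.2 / 78.8 = 2.577

FS = 2.58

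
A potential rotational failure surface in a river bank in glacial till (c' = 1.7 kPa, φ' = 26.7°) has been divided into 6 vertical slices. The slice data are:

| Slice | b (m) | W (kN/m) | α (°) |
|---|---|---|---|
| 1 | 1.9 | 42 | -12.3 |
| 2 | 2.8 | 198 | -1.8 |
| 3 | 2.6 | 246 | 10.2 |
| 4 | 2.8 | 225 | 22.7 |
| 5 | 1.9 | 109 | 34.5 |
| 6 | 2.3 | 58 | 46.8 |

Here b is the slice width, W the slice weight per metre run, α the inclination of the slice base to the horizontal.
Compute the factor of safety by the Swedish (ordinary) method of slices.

FS = 2.00

Ordinary method of slices: FS = Σ[c'·Δl_i + (W_i cosα_i)·tanφ'] / Σ W_i sinα_i, with Δl_i = b_i / cosα_i.
Slice 1: Δl = 1.9/cos(-12.3°) = 1.945 m; N'_1 = 42·cos(-12.3°) = 41.0; c'Δl = 3.31; W sinα = -8.9
Slice 2: Δl = 2.8/cos(-1.8°) = 2.801 m; N'_2 = 198·cos(-1.8°) = 197.9; c'Δl = 4.76; W sinα = -6.2
Slice 3: Δl = 2.6/cos10.2° = 2.642 m; N'_3 = 246·cos10.2° = 242.1; c'Δl = 4.49; W sinα = 43.6
Slice 4: Δl = 2.8/cos22.7° = 3.035 m; N'_4 = 225·cos22.7° = 207.6; c'Δl = 5.16; W sinα = 86.8
Slice 5: Δl = 1.9/cos34.5° = 2.305 m; N'_5 = 109·cos34.5° = 89.8; c'Δl = 3.92; W sinα = 61.7
Slice 6: Δl = 2.3/cos46.8° = 3.360 m; N'_6 = 58·cos46.8° = 39.7; c'Δl = 5.71; W sinα = 42.3
Σc'Δl = 27.3 kN/m; ΣN' = 818.2 kN/m; ΣW sinα = 219.2 kN/m
Resisting = 27.3 + 818.2·tan26.7° = 27.3 + 411.5 = 438.8 kN/m
FS = 438.8 / 219.2 = 2.002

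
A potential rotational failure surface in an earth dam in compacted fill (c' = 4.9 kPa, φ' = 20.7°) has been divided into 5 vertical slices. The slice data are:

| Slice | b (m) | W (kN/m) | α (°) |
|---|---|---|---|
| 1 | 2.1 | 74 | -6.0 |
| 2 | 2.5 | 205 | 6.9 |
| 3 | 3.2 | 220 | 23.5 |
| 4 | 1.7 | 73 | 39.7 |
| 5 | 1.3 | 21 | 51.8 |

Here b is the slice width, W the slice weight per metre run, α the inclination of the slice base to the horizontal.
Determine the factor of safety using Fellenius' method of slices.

FS = 1.60

Ordinary method of slices: FS = Σ[c'·Δl_i + (W_i cosα_i)·tanφ'] / Σ W_i sinα_i, with Δl_i = b_i / cosα_i.
Slice 1: Δl = 2.1/cos(-6.0°) = 2.112 m; N'_1 = 74·cos(-6.0°) = 73.6; c'Δl = 10.35; W sinα = -7.7
Slice 2: Δl = 2.5/cos6.9° = 2.518 m; N'_2 = 205·cos6.9° = 203.5; c'Δl = 12.34; W sinα = 24.6
Slice 3: Δl = 3.2/cos23.5° = 3.489 m; N'_3 = 220·cos23.5° = 201.8; c'Δl = 17.10; W sinα = 87.7
Slice 4: Δl = 1.7/cos39.7° = 2.210 m; N'_4 = 73·cos39.7° = 56.2; c'Δl = 10.83; W sinα = 46.6
Slice 5: Δl = 1.3/cos51.8° = 2.102 m; N'_5 = 21·cos51.8° = 13.0; c'Δl = 10.30; W sinα = 16.5
Σc'Δl = 60.9 kN/m; ΣN' = 548.0 kN/m; ΣW sinα = 167.8 kN/m
Resisting = 60.9 + 548.0·tan20.7° = 60.9 + 207.1 = 268.0 kN/m
FS = 268.0 / 167.8 = 1.598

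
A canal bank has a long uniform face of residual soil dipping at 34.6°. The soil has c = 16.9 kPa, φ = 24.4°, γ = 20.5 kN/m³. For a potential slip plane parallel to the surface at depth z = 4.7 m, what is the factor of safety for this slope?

FS = 1.03

For an infinite slope with a slip plane parallel to the surface (no pore pressure): FS = [c + γz cos²β tanφ] / [γz sinβ cosβ].
γz = 20.5·4.7 = 96.35 kN/m²
Numerator = 16.9 + 96.35·cos²34.6°·tan24.4° = 16.9 + 96.35·0.6776·0.4536 = 46.513 kPa
Denominator = 96.35·sin34.6°·cos34.6° = 96.35·0.5678·0.8231 = 45.035 kPa
FS = 46.513 / 45.035 = 1.033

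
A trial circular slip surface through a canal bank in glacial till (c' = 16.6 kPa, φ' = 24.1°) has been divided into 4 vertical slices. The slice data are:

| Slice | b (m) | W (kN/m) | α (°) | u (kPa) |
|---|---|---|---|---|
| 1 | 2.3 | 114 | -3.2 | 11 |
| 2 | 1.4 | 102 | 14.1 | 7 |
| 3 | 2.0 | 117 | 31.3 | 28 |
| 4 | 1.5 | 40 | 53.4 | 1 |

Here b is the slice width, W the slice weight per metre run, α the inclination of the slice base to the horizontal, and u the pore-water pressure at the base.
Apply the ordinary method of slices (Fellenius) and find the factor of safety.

Ordinary method of slices: FS = Σ[c'·Δl_i + (W_i cosα_i − u_i·Δl_i)·tanφ'] / Σ W_i sinα_i, with Δl_i = b_i / cosα_i.
Slice 1: Δl = 2.3/cos(-3.2°) = 2.304 m; N'_1 = 114·cos(-3.2°) − 11·2.304 = 88.5; c'Δl = 38.24; W sinα = -6.4
Slice 2: Δl = 1.4/cos14.1° = 1.443 m; N'_2 = 102·cos14.1° − 7·1.443 = 88.8; c'Δl = 23.96; W sinα = 24.8
Slice 3: Δl = 2.0/cos31.3° = 2.341 m; N'_3 = 117·cos31.3° − 28·2.341 = 34.4; c'Δl = 38.86; W sinα = 60.8
Slice 4: Δl = 1.5/cos53.4° = 2.516 m; N'_4 = 40·cos53.4° − 1·2.516 = 21.3; c'Δl = 41.76; W sinα = 32.1
Σc'Δl = 142.8 kN/m; ΣN' = 233.1 kN/m; ΣW sinα = 111.4 kN/m
Resisting = 142.8 + 233.1·tan24.1° = 142.8 + 104.3 = 247.1 kN/m
FS = 247.1 / 111.4 = 2.218

FS = 2.22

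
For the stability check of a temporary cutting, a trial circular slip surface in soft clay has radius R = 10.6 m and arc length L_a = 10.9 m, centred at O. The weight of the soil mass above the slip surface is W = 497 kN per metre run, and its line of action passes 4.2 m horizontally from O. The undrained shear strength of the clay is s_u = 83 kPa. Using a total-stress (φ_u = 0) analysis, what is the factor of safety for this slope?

Taking moments about the centre O, the resisting moment is provided by the undrained shear strength acting along the arc:
M_R = s_u·L_a·R = 83·10.90·10.6 = 9589.8 kN·m/m
M_D = W·d = 497·4.2 = 2087.4 kN·m/m
FS = M_R / M_D = 9589.8 / 2087.4 = 4.594

FS = 4.59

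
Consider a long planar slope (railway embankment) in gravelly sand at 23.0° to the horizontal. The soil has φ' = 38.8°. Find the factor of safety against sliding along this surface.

FS = 1.89

For a dry cohesionless infinite slope the factor of safety is FS = tanφ' / tanβ.
FS = tan38.8° / tan23.0° = 0.8040 / 0.4245 = 1.894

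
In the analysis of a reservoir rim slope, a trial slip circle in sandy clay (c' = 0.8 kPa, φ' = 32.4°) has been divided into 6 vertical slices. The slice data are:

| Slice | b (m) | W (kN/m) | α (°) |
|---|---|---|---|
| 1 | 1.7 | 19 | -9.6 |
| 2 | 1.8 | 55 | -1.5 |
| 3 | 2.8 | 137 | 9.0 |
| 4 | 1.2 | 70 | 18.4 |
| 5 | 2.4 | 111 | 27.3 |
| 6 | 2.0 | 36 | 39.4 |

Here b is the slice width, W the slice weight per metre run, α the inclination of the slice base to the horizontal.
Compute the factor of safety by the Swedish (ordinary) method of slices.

Ordinary method of slices: FS = Σ[c'·Δl_i + (W_i cosα_i)·tanφ'] / Σ W_i sinα_i, with Δl_i = b_i / cosα_i.
Slice 1: Δl = 1.7/cos(-9.6°) = 1.724 m; N'_1 = 19·cos(-9.6°) = 18.7; c'Δl = 1.38; W sinα = -3.2
Slice 2: Δl = 1.8/cos(-1.5°) = 1.801 m; N'_2 = 55·cos(-1.5°) = 55.0; c'Δl = 1.44; W sinα = -1.4
Slice 3: Δl = 2.8/cos9.0° = 2.835 m; N'_3 = 137·cos9.0° = 135.3; c'Δl = 2.27; W sinα = 21.4
Slice 4: Δl = 1.2/cos18.4° = 1.265 m; N'_4 = 70·cos18.4° = 66.4; c'Δl = 1.01; W sinα = 22.1
Slice 5: Δl = 2.4/cos27.3° = 2.701 m; N'_5 = 111·cos27.3° = 98.6; c'Δl = 2.16; W sinα = 50.9
Slice 6: Δl = 2.0/cos39.4° = 2.588 m; N'_6 = 36·cos39.4° = 27.8; c'Δl = 2.07; W sinα = 22.9
Σc'Δl = 10.3 kN/m; ΣN' = 401.9 kN/m; ΣW sinα = 112.7 kN/m
Resisting = 10.3 + 401.9·tan32.4° = 10.3 + 255.1 = 265.4 kN/m
FS = 265.4 / 112.7 = 2.355

FS = 2.36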